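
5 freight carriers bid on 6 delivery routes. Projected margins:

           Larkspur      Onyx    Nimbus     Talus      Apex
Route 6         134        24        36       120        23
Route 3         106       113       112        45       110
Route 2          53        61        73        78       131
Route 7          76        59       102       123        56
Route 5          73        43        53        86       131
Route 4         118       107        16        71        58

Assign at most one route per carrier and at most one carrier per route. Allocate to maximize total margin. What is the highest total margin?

Optimal: Larkspur→Route 6 ($134k), Onyx→Route 4 ($107k), Nimbus→Route 3 ($112k), Talus→Route 7 ($123k), Apex→Route 2 ($131k) — total 134+107+112+123+131 = $607k.
Row-greedy (each carrier in turn takes its best remaining route) gives $566k, worse by 41.

Maximum total: $607k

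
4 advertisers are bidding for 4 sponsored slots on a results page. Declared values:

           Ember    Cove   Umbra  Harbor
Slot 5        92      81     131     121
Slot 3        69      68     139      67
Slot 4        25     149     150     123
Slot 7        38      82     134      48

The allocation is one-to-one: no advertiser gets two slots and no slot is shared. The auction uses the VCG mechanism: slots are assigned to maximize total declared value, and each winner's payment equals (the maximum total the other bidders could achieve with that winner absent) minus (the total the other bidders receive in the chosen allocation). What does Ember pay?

Efficient allocation: Ember→Slot 3 ($69), Cove→Slot 4 ($149), Umbra→Slot 7 ($134), Harbor→Slot 5 ($121); total welfare W = $473.
Ember receives Slot 3 at value $69, so the others get W − 69 = $404.
Without Ember: best allocation of the remaining 3 bidders over all 4 slots is Cove→Slot 4 ($149), Umbra→Slot 3 ($139), Harbor→Slot 5 ($121), total $409.
VCG payment = (others' best without Ember) − (others' welfare with Ember) = 409 − 404 = $5.

Ember pays $5.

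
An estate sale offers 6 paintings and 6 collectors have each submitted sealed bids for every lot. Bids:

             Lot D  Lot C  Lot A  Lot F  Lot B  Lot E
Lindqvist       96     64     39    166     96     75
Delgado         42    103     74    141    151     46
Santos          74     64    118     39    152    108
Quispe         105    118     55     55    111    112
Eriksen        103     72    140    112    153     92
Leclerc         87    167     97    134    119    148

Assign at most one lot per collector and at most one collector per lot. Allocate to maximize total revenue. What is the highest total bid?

Maximum total: $837

Optimal: Lindqvist→Lot F ($166), Delgado→Lot B ($151), Santos→Lot E ($108), Quispe→Lot D ($105), Eriksen→Lot A ($140), Leclerc→Lot C ($167) — total 166+151+108+105+140+167 = $837.
Row-greedy (each collector in turn takes its best remaining lot) gives $804, worse by 33.
Next-best assignment: Lindqvist→Lot F, Delgado→Lot B, Santos→Lot A, Quispe→Lot E, Eriksen→Lot D, Leclerc→Lot C = $817.
No other one-to-one assignment exceeds $837.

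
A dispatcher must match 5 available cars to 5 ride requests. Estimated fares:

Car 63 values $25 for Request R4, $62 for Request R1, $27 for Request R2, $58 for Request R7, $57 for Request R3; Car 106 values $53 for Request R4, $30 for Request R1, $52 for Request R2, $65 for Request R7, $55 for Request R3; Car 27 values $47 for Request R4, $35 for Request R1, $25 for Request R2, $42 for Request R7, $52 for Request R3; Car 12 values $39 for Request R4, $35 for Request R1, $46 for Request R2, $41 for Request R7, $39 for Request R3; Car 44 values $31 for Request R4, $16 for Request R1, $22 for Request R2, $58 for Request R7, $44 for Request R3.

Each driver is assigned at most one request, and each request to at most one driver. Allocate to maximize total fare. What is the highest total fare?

Max total: $271

Optimal: Car 63→Request R1 ($62), Car 106→Request R4 ($53), Car 27→Request R3 ($52), Car 12→Request R2 ($46), Car 44→Request R7 ($58) — total 62+53+52+46+58 = $271.
Row-greedy (each driver in turn takes its best remaining request) gives $256, worse by 15.
Next-best assignment: Car 63→Request R1, Car 106→Request R3, Car 27→Request R4, Car 12→Request R2, Car 44→Request R7 = $268.
Checked against all permutations: $271 is optimal.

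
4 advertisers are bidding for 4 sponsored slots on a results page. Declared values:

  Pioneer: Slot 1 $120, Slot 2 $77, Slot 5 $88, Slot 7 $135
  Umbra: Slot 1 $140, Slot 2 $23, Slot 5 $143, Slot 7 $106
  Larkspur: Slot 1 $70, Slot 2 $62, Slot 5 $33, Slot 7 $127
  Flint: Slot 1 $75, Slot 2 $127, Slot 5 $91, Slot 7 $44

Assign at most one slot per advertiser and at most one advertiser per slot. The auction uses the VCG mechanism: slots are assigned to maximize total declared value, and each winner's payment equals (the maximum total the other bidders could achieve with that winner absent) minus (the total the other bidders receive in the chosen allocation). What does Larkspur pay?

Larkspur pays $15.

Efficient allocation: Pioneer→Slot 1 ($120), Umbra→Slot 5 ($143), Larkspur→Slot 7 ($127), Flint→Slot 2 ($127); total welfare W = $517.
Larkspur receives Slot 7 at value $127, so the others get W − 127 = $390.
Without Larkspur: best allocation of the remaining 3 bidders over all 4 slots is Pioneer→Slot 7 ($135), Umbra→Slot 5 ($143), Flint→Slot 2 ($127), total $405.
VCG payment = (others' best without Larkspur) − (others' welfare with Larkspur) = 405 − 390 = $15.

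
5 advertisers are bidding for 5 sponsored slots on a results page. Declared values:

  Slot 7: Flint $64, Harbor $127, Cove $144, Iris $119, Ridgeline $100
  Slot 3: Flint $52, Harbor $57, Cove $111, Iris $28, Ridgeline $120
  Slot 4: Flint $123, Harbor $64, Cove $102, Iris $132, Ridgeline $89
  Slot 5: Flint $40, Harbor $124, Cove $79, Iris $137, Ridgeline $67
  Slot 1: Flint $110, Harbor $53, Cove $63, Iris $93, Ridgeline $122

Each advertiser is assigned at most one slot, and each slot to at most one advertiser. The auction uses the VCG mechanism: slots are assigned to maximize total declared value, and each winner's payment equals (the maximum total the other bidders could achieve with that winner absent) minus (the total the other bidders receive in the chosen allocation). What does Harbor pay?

Harbor pays $20.

Efficient allocation: Flint→Slot 1 ($110), Harbor→Slot 5 ($124), Cove→Slot 7 ($144), Iris→Slot 4 ($132), Ridgeline→Slot 3 ($120); total welfare W = $630.
Harbor receives Slot 5 at value $124, so the others get W − 124 = $506.
Without Harbor: best allocation of the remaining 4 bidders over all 5 slots is Flint→Slot 4 ($123), Cove→Slot 7 ($144), Iris→Slot 5 ($137), Ridgeline→Slot 1 ($122), total $526.
VCG payment = (others' best without Harbor) − (others' welfare with Harbor) = 526 − 506 = $20.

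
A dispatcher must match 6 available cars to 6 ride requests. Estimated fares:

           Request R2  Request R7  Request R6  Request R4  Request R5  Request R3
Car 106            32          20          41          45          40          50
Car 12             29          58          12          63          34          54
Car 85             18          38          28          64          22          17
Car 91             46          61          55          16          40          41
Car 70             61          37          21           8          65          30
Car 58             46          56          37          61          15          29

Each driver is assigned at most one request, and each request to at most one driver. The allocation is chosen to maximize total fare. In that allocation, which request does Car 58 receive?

This is the linear assignment problem.
Optimal: Car 106→Request R3 ($50), Car 12→Request R7 ($58), Car 85→Request R4 ($64), Car 91→Request R6 ($55), Car 70→Request R5 ($65), Car 58→Request R2 ($46) — total 50+58+64+55+65+46 = $338.
Next-best assignment: Car 106→Request R6, Car 12→Request R3, Car 85→Request R4, Car 91→Request R7, Car 70→Request R5, Car 58→Request R2 = $331.
Car 58's own top request is Request R4 ($61), but forcing Car 58→Request R4 and reassigning the rest optimally gives only $309 — worse by 29.

Car 58 receives Request R2.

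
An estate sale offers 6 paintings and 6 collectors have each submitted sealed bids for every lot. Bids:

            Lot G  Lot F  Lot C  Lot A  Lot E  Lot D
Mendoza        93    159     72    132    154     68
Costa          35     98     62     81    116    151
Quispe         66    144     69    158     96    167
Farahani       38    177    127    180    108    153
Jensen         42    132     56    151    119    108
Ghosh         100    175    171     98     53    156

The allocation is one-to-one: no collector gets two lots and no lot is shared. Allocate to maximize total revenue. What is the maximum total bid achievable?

Max total: $875

This is the linear assignment problem.
Optimal: Mendoza→Lot G ($93), Costa→Lot E ($116), Quispe→Lot D ($167), Farahani→Lot F ($177), Jensen→Lot A ($151), Ghosh→Lot C ($171) — total 93+116+167+177+151+171 = $875.
Row-greedy (each collector in turn takes its best remaining lot) gives $814, worse by 61.
Swapping Mendoza↔Jensen (Mendoza→Lot A $132, Jensen→Lot G $42) loses 70.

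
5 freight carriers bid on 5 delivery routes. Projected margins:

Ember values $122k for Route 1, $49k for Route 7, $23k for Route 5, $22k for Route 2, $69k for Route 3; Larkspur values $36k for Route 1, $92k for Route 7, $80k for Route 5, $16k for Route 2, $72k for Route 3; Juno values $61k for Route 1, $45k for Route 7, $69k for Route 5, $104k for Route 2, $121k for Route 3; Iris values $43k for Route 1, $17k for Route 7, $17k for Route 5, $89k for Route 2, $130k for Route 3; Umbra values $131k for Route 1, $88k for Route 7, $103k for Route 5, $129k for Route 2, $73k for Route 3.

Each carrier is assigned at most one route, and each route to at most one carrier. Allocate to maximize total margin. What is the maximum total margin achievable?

Maximum total: $551k

Optimal: Ember→Route 1 ($122k), Larkspur→Route 7 ($92k), Juno→Route 2 ($104k), Iris→Route 3 ($130k), Umbra→Route 5 ($103k) — total 122+92+104+130+103 = $551k.
Row-greedy (each carrier in turn takes its best remaining route) gives $527k, worse by 24.
Next-best assignment: Ember→Route 1, Larkspur→Route 7, Juno→Route 5, Iris→Route 3, Umbra→Route 2 = $542k.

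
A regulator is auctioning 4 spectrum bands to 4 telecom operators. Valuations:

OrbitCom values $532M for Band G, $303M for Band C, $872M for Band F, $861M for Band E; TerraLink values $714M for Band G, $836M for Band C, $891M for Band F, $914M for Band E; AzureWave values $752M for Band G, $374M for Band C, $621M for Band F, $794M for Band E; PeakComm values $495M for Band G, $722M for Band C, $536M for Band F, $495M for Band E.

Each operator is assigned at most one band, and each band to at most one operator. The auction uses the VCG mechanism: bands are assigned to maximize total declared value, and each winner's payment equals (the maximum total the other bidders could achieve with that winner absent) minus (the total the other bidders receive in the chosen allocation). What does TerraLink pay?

Efficient allocation: OrbitCom→Band F ($872M), TerraLink→Band E ($914M), AzureWave→Band G ($752M), PeakComm→Band C ($722M); total welfare W = $3260M.
TerraLink receives Band E at value $914M, so the others get W − 914 = $2346M.
Without TerraLink: best allocation of the remaining 3 bidders over all 4 bands is OrbitCom→Band F ($872M), AzureWave→Band E ($794M), PeakComm→Band C ($722M), total $2388M.
VCG payment = (others' best without TerraLink) − (others' welfare with TerraLink) = 2388 − 2346 = $42M.

TerraLink pays $42M.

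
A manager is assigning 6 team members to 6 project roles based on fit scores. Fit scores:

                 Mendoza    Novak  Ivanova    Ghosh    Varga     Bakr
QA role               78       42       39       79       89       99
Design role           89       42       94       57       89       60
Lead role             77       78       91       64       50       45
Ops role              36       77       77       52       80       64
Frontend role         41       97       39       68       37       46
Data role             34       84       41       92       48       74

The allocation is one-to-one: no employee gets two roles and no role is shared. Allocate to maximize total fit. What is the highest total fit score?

Max total: 548 pts

Treat this as an assignment problem: match each employee to one role.
Optimal: Mendoza→Design role (89 pts), Novak→Frontend role (97 pts), Ivanova→Lead role (91 pts), Ghosh→Data role (92 pts), Varga→Ops role (80 pts), Bakr→QA role (99 pts) — total 89+97+91+92+80+99 = 548 pts.
Column-greedy (each role in turn goes to its best remaining employee) gives 453 pts, worse by 95.
Swapping Varga↔Ghosh (Varga→Data role 48 pts, Ghosh→Ops role 52 pts) loses 72.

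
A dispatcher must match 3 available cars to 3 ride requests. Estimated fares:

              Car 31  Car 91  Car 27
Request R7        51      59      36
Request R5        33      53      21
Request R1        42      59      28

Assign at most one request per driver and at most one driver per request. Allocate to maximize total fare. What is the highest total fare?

Max total: $132

Optimal: Car 31→Request R7 ($51), Car 91→Request R5 ($53), Car 27→Request R1 ($28) — total 51+53+28 = $132.
Column-greedy (each request in turn goes to its best remaining driver) gives $120, worse by 12.
Swapping Car 91↔Car 27 (Car 91→Request R1 $59, Car 27→Request R5 $21) loses 1.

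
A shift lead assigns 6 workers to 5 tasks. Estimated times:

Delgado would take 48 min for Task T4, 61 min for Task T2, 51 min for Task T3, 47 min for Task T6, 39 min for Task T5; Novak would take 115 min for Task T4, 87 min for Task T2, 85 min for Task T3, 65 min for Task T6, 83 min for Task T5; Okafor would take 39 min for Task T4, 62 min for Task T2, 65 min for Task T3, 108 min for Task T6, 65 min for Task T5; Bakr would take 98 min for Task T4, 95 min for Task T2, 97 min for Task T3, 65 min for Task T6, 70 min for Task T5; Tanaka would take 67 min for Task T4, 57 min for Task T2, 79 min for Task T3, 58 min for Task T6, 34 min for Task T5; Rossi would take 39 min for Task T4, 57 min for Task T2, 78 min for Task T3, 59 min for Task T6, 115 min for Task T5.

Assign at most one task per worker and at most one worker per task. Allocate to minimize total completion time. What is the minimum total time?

Optimal: Okafor→Task T4 (39 min), Rossi→Task T2 (57 min), Delgado→Task T3 (51 min), Novak→Task T6 (65 min), Tanaka→Task T5 (34 min) — total 39+57+51+65+34 = 246 min.
Row-greedy (each worker in turn takes its cheapest remaining task) gives 317 min, worse by 71.

Minimum total: 246 min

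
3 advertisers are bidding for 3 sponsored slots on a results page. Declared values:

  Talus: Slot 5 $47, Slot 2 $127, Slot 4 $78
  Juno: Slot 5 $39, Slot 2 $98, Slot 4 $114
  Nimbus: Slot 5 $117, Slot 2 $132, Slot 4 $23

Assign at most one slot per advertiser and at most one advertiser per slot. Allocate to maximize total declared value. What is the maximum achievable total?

Maximum total: $358

Optimal: Talus→Slot 2 ($127), Juno→Slot 4 ($114), Nimbus→Slot 5 ($117) — total 127+114+117 = $358.
Max-entry greedy (repeatedly take the single best remaining cell) gives $293, worse by 65.
Swapping Juno↔Talus (Juno→Slot 2 $98, Talus→Slot 4 $78) loses 65.
Checked against all permutations: $358 is optimal.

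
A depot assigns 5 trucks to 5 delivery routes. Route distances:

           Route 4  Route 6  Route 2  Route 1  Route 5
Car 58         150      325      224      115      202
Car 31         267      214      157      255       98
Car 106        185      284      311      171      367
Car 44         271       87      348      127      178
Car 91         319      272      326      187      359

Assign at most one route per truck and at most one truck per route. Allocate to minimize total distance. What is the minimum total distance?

Minimum total: 781 km

Optimal: Car 58→Route 2 (224 km), Car 31→Route 5 (98 km), Car 106→Route 4 (185 km), Car 44→Route 6 (87 km), Car 91→Route 1 (187 km) — total 224+98+185+87+187 = 781 km.
Row-greedy (each truck in turn takes its cheapest remaining route) gives 811 km, worse by 30.
Next-best assignment: Car 58→Route 1, Car 31→Route 5, Car 106→Route 4, Car 44→Route 6, Car 91→Route 2 = 811 km.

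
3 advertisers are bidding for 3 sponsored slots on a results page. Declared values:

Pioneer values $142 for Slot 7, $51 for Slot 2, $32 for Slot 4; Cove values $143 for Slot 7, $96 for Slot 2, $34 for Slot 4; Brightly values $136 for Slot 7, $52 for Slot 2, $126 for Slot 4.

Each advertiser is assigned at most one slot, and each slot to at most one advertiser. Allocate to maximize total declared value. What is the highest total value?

Max total: $364

Treat this as an assignment problem: match each advertiser to one slot.
Optimal: Pioneer→Slot 7 ($142), Cove→Slot 2 ($96), Brightly→Slot 4 ($126) — total 142+96+126 = $364.
Column-greedy (each slot in turn goes to its best remaining advertiser) gives $227, worse by 137.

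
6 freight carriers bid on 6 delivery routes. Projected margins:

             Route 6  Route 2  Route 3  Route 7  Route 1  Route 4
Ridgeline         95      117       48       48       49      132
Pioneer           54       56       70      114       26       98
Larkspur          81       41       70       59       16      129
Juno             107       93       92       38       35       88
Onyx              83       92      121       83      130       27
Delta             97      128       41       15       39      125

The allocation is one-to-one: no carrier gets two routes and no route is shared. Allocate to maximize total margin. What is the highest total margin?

Treat this as an assignment problem: match each carrier to one route.
Optimal: Ridgeline→Route 6 ($95k), Pioneer→Route 7 ($114k), Larkspur→Route 4 ($129k), Juno→Route 3 ($92k), Onyx→Route 1 ($130k), Delta→Route 2 ($128k) — total 95+114+129+92+130+128 = $688k.
Next-best assignment: Ridgeline→Route 4, Pioneer→Route 7, Larkspur→Route 3, Juno→Route 6, Onyx→Route 1, Delta→Route 2 = $681k.
Checked against all permutations: $688k is optimal.

Max total: $688k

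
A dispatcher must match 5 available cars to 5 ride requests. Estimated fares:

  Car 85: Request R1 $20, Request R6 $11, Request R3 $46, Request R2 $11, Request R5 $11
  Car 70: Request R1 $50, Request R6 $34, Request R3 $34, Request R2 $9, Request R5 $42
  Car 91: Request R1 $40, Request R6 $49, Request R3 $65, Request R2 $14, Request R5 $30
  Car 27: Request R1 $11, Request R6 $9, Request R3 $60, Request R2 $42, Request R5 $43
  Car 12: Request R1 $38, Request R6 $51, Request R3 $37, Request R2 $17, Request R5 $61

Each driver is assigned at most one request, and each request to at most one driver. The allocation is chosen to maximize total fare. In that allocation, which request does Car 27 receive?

Car 27 receives Request R2.

Optimal: Car 85→Request R3 ($46), Car 70→Request R1 ($50), Car 91→Request R6 ($49), Car 27→Request R2 ($42), Car 12→Request R5 ($61) — total 46+50+49+42+61 = $248.
Next-best assignment: Car 85→Request R2, Car 70→Request R1, Car 91→Request R6, Car 27→Request R3, Car 12→Request R5 = $231.
Swapping Car 12↔Car 85 (Car 12→Request R3 $37, Car 85→Request R5 $11) loses 59.
Checked against all permutations: $248 is optimal.
Car 27's own top request is Request R3 ($60), but forcing Car 27→Request R3 and reassigning the rest optimally gives only $231 — worse by 17.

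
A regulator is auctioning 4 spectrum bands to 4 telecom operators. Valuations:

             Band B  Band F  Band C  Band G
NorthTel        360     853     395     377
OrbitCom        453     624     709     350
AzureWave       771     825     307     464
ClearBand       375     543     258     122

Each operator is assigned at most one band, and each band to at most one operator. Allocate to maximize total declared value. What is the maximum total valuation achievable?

Optimal: NorthTel→Band F ($853M), OrbitCom→Band C ($709M), AzureWave→Band B ($771M), ClearBand→Band G ($122M) — total 853+709+771+122 = $2455M.
Swapping ClearBand↔OrbitCom (ClearBand→Band C $258M, OrbitCom→Band G $350M) loses 223.
No other one-to-one assignment exceeds $2455M.

Max total: $2455M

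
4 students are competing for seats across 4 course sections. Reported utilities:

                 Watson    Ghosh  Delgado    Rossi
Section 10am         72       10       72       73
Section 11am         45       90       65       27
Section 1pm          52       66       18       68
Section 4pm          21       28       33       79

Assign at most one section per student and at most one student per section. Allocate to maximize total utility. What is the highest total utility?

Optimal: Watson→Section 1pm (52 points), Ghosh→Section 11am (90 points), Delgado→Section 10am (72 points), Rossi→Section 4pm (79 points) — total 52+90+72+79 = 293 points.
Column-greedy (each section in turn goes to its best remaining student) gives 248 points, worse by 45.
No other one-to-one assignment exceeds 293 points.

Max total: 293 points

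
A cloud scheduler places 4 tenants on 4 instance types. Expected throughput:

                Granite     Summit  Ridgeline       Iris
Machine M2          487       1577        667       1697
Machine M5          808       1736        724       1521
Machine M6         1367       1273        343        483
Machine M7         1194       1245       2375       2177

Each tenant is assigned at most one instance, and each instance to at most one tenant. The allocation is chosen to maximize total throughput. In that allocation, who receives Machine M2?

Iris receives Machine M2.

Optimal: Granite→Machine M6 (1367 ops/s), Summit→Machine M5 (1736 ops/s), Ridgeline→Machine M7 (2375 ops/s), Iris→Machine M2 (1697 ops/s) — total 1367+1736+2375+1697 = 7175 ops/s.
Next-best assignment: Granite→Machine M6, Summit→Machine M2, Ridgeline→Machine M7, Iris→Machine M5 = 6840 ops/s.
Iris's own top instance is Machine M7 (2177 ops/s), but forcing Iris→Machine M7 and reassigning the rest optimally gives only 5947 ops/s — worse by 1228.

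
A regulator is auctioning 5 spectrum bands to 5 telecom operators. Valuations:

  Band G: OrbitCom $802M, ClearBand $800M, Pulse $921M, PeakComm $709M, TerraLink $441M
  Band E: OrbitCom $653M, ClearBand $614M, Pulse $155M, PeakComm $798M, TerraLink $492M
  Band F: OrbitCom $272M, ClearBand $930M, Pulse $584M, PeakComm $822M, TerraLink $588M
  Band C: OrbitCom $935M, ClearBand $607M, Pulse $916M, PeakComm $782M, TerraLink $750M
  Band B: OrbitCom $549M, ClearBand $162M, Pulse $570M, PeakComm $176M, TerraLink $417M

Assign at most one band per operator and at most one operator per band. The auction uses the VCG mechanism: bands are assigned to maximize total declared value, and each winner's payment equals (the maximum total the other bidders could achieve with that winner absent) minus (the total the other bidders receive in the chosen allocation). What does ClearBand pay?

ClearBand pays $171M.

Efficient allocation: OrbitCom→Band C ($935M), ClearBand→Band F ($930M), Pulse→Band G ($921M), PeakComm→Band E ($798M), TerraLink→Band B ($417M); total welfare W = $4001M.
ClearBand receives Band F at value $930M, so the others get W − 930 = $3071M.
Without ClearBand: best allocation of the remaining 4 bidders over all 5 bands is OrbitCom→Band C ($935M), Pulse→Band G ($921M), PeakComm→Band E ($798M), TerraLink→Band F ($588M), total $3242M.
VCG payment = (others' best without ClearBand) − (others' welfare with ClearBand) = 3242 − 3071 = $171M.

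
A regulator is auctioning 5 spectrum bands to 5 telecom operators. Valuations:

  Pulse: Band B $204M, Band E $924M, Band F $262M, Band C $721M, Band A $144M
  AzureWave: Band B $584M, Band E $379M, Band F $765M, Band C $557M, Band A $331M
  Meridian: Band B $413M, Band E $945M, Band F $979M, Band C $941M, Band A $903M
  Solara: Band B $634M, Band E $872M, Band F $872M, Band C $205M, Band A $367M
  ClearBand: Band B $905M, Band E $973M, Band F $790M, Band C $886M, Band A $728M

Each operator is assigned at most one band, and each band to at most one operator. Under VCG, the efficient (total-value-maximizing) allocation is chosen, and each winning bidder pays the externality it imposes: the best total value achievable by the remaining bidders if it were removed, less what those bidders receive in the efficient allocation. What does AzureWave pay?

AzureWave pays $57M.

Efficient allocation: Pulse→Band E ($924M), AzureWave→Band B ($584M), Meridian→Band A ($903M), Solara→Band F ($872M), ClearBand→Band C ($886M); total welfare W = $4169M.
AzureWave receives Band B at value $584M, so the others get W − 584 = $3585M.
Without AzureWave: best allocation of the remaining 4 bidders over all 5 bands is Pulse→Band E ($924M), Meridian→Band C ($941M), Solara→Band F ($872M), ClearBand→Band B ($905M), total $3642M.
VCG payment = (others' best without AzureWave) − (others' welfare with AzureWave) = 3642 − 3585 = $57M.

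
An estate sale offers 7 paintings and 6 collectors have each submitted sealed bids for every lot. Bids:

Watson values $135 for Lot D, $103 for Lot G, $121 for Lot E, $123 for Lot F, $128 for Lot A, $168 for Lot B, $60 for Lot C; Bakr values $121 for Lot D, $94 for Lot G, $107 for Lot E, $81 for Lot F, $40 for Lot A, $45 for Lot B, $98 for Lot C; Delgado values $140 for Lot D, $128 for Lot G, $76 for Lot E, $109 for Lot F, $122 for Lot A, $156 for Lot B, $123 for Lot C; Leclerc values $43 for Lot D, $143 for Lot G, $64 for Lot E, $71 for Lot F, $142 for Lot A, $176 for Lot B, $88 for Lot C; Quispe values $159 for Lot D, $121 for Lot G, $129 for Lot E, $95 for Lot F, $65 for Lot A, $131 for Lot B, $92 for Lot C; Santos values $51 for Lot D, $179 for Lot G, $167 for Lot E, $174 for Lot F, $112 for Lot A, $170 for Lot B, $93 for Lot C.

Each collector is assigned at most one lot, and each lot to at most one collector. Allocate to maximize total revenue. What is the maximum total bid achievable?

Optimal: Watson→Lot B ($168), Bakr→Lot E ($107), Delgado→Lot G ($128), Leclerc→Lot A ($142), Quispe→Lot D ($159), Santos→Lot F ($174) — total 168+107+128+142+159+174 = $878.
Max-entry greedy (repeatedly take the single best remaining cell) gives $872, worse by 6.
Swapping Leclerc↔Santos (Leclerc→Lot F $71, Santos→Lot A $112) loses 133.

Max total: $878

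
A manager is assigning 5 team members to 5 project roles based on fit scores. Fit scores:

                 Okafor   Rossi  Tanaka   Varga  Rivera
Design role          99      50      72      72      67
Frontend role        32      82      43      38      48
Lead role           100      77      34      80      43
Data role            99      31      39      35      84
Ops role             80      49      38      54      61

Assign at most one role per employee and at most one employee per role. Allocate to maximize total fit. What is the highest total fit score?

Max total: 398 pts

This is the linear assignment problem.
Optimal: Okafor→Ops role (80 pts), Rossi→Frontend role (82 pts), Tanaka→Design role (72 pts), Varga→Lead role (80 pts), Rivera→Data role (84 pts) — total 80+82+72+80+84 = 398 pts.
Next-best assignment: Okafor→Data role, Rossi→Frontend role, Tanaka→Design role, Varga→Lead role, Rivera→Ops role = 394 pts.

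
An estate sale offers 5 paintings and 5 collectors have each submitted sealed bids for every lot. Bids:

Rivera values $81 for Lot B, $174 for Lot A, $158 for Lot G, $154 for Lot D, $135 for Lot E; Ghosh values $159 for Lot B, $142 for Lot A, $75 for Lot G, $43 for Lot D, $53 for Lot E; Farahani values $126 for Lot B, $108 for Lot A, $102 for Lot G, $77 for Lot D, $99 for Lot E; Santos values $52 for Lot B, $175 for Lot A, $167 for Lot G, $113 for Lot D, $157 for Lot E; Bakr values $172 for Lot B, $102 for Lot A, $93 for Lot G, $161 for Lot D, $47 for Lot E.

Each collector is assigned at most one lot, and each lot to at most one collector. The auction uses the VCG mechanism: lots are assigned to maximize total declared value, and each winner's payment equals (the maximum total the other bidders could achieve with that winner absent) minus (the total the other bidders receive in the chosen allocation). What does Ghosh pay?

Efficient allocation: Rivera→Lot A ($174), Ghosh→Lot B ($159), Farahani→Lot E ($99), Santos→Lot G ($167), Bakr→Lot D ($161); total welfare W = $760.
Ghosh receives Lot B at value $159, so the others get W − 159 = $601.
Without Ghosh: best allocation of the remaining 4 bidders over all 5 lots is Rivera→Lot A ($174), Farahani→Lot B ($126), Santos→Lot G ($167), Bakr→Lot D ($161), total $628.
VCG payment = (others' best without Ghosh) − (others' welfare with Ghosh) = 628 − 601 = $27.

Ghosh pays $27.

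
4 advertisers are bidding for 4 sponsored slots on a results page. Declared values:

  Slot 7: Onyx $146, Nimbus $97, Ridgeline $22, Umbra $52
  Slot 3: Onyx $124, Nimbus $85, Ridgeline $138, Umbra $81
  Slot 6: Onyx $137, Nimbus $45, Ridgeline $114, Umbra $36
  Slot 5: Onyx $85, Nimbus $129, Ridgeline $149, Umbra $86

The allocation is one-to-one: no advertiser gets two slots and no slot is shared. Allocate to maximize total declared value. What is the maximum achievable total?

Treat this as an assignment problem: match each advertiser to one slot.
Optimal: Onyx→Slot 7 ($146), Nimbus→Slot 5 ($129), Ridgeline→Slot 6 ($114), Umbra→Slot 3 ($81) — total 146+129+114+81 = $470.
Max-entry greedy (repeatedly take the single best remaining cell) gives $416, worse by 54.
Next-best assignment: Onyx→Slot 6, Nimbus→Slot 7, Ridgeline→Slot 5, Umbra→Slot 3 = $464.
Swapping Nimbus↔Ridgeline (Nimbus→Slot 6 $45, Ridgeline→Slot 5 $149) loses 49.

Maximum total: $470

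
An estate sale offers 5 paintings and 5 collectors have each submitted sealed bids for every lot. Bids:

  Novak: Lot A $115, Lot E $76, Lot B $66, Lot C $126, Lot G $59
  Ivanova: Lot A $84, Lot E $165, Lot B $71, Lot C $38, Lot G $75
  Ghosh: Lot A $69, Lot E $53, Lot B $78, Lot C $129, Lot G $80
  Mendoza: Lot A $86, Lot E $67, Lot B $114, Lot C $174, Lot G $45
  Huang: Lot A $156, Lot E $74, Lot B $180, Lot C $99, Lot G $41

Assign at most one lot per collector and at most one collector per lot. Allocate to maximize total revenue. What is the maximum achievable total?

Maximum total: $714

Optimal: Novak→Lot A ($115), Ivanova→Lot E ($165), Ghosh→Lot G ($80), Mendoza→Lot C ($174), Huang→Lot B ($180) — total 115+165+80+174+180 = $714.
Row-greedy (each collector in turn takes its best remaining lot) gives $641, worse by 73.
Next-best assignment: Novak→Lot G, Ivanova→Lot E, Ghosh→Lot A, Mendoza→Lot C, Huang→Lot B = $647.
Swapping Huang↔Ghosh (Huang→Lot G $41, Ghosh→Lot B $78) loses 141.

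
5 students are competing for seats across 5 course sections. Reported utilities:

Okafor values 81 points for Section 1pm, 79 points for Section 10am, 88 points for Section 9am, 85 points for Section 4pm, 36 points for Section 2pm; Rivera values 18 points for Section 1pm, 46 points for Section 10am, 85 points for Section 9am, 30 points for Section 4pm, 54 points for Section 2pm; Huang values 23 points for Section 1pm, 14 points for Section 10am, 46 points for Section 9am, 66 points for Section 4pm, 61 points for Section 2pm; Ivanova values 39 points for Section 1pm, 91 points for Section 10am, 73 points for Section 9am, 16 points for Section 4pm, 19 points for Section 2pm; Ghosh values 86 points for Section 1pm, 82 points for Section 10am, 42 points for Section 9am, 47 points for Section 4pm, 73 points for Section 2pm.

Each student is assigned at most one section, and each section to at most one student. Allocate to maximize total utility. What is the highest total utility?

Optimal: Okafor→Section 4pm (85 points), Rivera→Section 9am (85 points), Huang→Section 2pm (61 points), Ivanova→Section 10am (91 points), Ghosh→Section 1pm (86 points) — total 85+85+61+91+86 = 408 points.
Max-entry greedy (repeatedly take the single best remaining cell) gives 385 points, worse by 23.
Next-best assignment: Okafor→Section 1pm, Rivera→Section 9am, Huang→Section 4pm, Ivanova→Section 10am, Ghosh→Section 2pm = 396 points.

Max total: 408 points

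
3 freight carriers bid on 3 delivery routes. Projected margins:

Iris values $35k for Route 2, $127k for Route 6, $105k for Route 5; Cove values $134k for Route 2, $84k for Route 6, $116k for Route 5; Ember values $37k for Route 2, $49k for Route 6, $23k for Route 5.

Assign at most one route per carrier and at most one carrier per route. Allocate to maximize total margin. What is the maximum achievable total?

Optimal: Iris→Route 5 ($105k), Cove→Route 2 ($134k), Ember→Route 6 ($49k) — total 105+134+49 = $288k.
Column-greedy (each route in turn goes to its best remaining carrier) gives $284k, worse by 4.
Next-best assignment: Iris→Route 6, Cove→Route 2, Ember→Route 5 = $284k.
Checked against all permutations: $288k is optimal.

Max total: $288k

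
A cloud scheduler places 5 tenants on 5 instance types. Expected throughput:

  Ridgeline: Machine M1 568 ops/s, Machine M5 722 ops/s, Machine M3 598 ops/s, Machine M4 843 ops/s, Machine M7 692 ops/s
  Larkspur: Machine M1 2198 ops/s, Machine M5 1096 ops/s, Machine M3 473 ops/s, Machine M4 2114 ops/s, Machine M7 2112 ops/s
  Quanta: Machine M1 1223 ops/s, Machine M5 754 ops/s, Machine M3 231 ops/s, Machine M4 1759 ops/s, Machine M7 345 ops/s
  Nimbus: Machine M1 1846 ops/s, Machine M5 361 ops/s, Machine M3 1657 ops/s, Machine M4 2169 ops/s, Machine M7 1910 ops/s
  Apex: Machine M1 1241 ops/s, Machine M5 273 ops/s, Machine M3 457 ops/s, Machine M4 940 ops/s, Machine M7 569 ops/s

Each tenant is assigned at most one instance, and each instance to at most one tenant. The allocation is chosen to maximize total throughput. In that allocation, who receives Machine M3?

Nimbus receives Machine M3.

This is a one-to-one assignment (maximum-weight bipartite matching).
Optimal: Ridgeline→Machine M5 (722 ops/s), Larkspur→Machine M7 (2112 ops/s), Quanta→Machine M4 (1759 ops/s), Nimbus→Machine M3 (1657 ops/s), Apex→Machine M1 (1241 ops/s) — total 722+2112+1759+1657+1241 = 7491 ops/s.
Row-greedy (each tenant in turn takes its best remaining instance) gives 6162 ops/s, worse by 1329.
Next-best assignment: Ridgeline→Machine M5, Larkspur→Machine M1, Quanta→Machine M4, Nimbus→Machine M7, Apex→Machine M3 = 7046 ops/s.
Swapping Nimbus↔Quanta (Nimbus→Machine M4 2169 ops/s, Quanta→Machine M3 231 ops/s) loses 1016.
Every other assignment is strictly worse.
Nimbus's own top instance is Machine M4 (2169 ops/s), but forcing Nimbus→Machine M4 and reassigning the rest optimally gives only 6874 ops/s — worse by 617.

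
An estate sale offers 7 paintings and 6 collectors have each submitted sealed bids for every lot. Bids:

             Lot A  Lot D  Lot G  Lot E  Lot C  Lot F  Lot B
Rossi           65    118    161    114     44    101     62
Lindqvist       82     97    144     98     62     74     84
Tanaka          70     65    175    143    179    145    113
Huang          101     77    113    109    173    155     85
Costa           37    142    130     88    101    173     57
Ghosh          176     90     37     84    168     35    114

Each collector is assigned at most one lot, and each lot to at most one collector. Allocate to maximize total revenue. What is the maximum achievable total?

Max total: $927

Optimal: Rossi→Lot D ($118), Lindqvist→Lot G ($144), Tanaka→Lot E ($143), Huang→Lot C ($173), Costa→Lot F ($173), Ghosh→Lot A ($176) — total 118+144+143+173+173+176 = $927.
Column-greedy (each lot in turn goes to its best remaining collector) gives $854, worse by 73.
Every other assignment is strictly worse.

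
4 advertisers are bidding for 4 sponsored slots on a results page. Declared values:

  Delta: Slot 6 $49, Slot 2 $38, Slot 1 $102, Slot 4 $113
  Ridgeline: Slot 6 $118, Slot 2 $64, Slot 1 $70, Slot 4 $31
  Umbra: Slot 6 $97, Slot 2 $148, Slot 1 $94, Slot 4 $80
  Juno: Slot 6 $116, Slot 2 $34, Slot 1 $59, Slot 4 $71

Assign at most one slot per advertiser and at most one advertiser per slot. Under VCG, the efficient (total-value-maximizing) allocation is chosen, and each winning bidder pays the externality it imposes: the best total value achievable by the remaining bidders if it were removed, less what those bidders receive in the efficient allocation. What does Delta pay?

Delta pays $3.

Efficient allocation: Delta→Slot 4 ($113), Ridgeline→Slot 1 ($70), Umbra→Slot 2 ($148), Juno→Slot 6 ($116); total welfare W = $447.
Delta receives Slot 4 at value $113, so the others get W − 113 = $334.
Without Delta: best allocation of the remaining 3 bidders over all 4 slots is Ridgeline→Slot 6 ($118), Umbra→Slot 2 ($148), Juno→Slot 4 ($71), total $337.
VCG payment = (others' best without Delta) − (others' welfare with Delta) = 337 − 334 = $3.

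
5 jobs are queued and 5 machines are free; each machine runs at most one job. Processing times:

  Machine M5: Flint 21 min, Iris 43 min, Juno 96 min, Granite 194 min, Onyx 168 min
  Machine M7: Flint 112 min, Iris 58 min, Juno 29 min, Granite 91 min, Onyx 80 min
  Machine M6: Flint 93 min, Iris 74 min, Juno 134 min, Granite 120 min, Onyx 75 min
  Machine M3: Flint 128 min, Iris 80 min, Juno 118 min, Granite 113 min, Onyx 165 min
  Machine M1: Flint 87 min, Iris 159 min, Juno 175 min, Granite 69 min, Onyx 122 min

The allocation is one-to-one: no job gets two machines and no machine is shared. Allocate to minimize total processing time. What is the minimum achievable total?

This is a one-to-one assignment (minimum-cost bipartite matching).
Optimal: Flint→Machine M5 (21 min), Iris→Machine M3 (80 min), Juno→Machine M7 (29 min), Granite→Machine M1 (69 min), Onyx→Machine M6 (75 min) — total 21+80+29+69+75 = 274 min.
Column-greedy (each machine in turn goes to its cheapest remaining job) gives 359 min, worse by 85.
Every other assignment is strictly worse.

Minimum total: 274 min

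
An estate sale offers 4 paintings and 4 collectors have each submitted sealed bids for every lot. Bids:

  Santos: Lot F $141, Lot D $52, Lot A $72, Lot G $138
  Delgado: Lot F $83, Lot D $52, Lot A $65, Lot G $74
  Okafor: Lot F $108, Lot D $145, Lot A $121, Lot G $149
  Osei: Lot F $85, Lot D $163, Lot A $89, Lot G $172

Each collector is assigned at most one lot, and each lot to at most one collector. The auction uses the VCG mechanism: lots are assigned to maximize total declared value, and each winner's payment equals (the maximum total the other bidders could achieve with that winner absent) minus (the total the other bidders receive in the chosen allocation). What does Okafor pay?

Okafor pays $6.

Efficient allocation: Santos→Lot F ($141), Delgado→Lot A ($65), Okafor→Lot D ($145), Osei→Lot G ($172); total welfare W = $523.
Okafor receives Lot D at value $145, so the others get W − 145 = $378.
Without Okafor: best allocation of the remaining 3 bidders over all 4 lots is Santos→Lot G ($138), Delgado→Lot F ($83), Osei→Lot D ($163), total $384.
VCG payment = (others' best without Okafor) − (others' welfare with Okafor) = 384 − 378 = $6.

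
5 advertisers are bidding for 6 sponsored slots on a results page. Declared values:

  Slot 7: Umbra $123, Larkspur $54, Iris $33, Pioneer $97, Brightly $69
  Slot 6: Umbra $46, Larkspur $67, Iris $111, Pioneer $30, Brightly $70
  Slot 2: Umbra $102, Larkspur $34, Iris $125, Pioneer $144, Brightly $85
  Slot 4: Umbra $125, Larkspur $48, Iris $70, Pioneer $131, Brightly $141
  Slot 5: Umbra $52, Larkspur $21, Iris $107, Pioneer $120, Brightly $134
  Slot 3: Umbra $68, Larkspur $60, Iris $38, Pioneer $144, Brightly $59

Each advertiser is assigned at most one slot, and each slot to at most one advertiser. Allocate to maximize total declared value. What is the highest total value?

Max total: $600

Optimal: Umbra→Slot 7 ($123), Larkspur→Slot 6 ($67), Iris→Slot 2 ($125), Pioneer→Slot 3 ($144), Brightly→Slot 4 ($141) — total 123+67+125+144+141 = $600.
Max-entry greedy (repeatedly take the single best remaining cell) gives $579, worse by 21.
Next-best assignment: Umbra→Slot 4, Larkspur→Slot 6, Iris→Slot 2, Pioneer→Slot 3, Brightly→Slot 5 = $595.
Swapping Pioneer↔Larkspur (Pioneer→Slot 6 $30, Larkspur→Slot 3 $60) loses 121.
Checked against all permutations: $600 is optimal.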